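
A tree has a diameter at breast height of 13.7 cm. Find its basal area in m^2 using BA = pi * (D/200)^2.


D/200 = 13.7/200 = 0.0685 m
(D/200)^2 = 0.0685^2 = 0.00469225
BA = 3.141593 * 0.00469225 = 0.0147411 ≈ 0.0147 m^2

0.0147 m^2


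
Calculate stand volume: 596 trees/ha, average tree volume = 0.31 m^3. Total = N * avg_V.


V_stand = 596 * 0.31 = 184.76 ≈ 184.8 m^3/ha

184.8 m^3/ha


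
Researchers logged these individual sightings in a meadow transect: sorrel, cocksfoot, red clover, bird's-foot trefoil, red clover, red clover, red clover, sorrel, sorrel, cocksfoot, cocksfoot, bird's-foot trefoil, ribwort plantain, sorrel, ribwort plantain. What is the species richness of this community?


Total individuals logged = 15
Distinct species (count of individuals): sorrel (4), cocksfoot (3), red clover (4), bird's-foot trefoil (2), ribwort plantain (2)
Species richness = number of distinct species = 5

5


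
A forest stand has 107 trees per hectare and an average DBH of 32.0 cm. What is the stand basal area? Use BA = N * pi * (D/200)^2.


(D/200)^2 = (32.0/200)^2 = 0.16^2 = 0.0256
Individual BA = 3.141593 * 0.0256 = 0.0804248 m^2
Stand BA = 107 * 0.0804248 = 8.60545 ≈ 8.61 m^2/ha

8.61 m^2/ha


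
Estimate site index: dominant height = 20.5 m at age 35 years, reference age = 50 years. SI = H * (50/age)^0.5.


50/35 = 1.42857
(1.42857)^0.5 = 1.19523
SI = 20.5 * 1.19523 = 24.5022 ≈ 24.5 m

24.5 m


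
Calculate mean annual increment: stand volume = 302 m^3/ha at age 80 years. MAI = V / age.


MAI = 302 / 80 = 3.7750 ≈ 3.78 m^3/ha/yr

3.78 m^3/ha/yr


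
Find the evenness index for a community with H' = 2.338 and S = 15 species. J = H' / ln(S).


ln(15) = 2.70805
J = H' / ln(S) = 2.338 / 2.70805 = 0.863352 ≈ 0.8634

0.8634


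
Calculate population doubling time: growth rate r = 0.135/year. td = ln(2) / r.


td = ln(2) / 0.135 = 0.693147 / 0.135 = 5.13442 ≈ 5.1 years

5.1 years


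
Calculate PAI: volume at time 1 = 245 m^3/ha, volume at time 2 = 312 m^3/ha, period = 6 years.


PAI = (V2 - V1) / period = (312 - 245) / 6 = 67 / 6 = 11.1667 ≈ 11.17 m^3/ha/yr

11.17 m^3/ha/yr


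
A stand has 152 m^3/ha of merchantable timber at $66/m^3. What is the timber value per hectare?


Value = 152 * 66 = $10032/ha

$10032/ha


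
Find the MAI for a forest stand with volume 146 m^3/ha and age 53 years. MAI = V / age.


MAI = 146 / 53 = 2.7547 ≈ 2.75 m^3/ha/yr

2.75 m^3/ha/yr


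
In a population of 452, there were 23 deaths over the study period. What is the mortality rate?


Mortality rate = 23 / 452 = 0.050885 ≈ 0.0509

0.0509


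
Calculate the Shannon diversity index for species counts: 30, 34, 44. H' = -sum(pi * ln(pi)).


Total N = 30 + 34 + 44 = 108
Per-species terms:
  p = 30/108 = 0.277778; ln(p) = -1.280933; p*ln(p) = 0.277778 * (-1.280933) = -0.355815
  p = 34/108 = 0.314815; ln(p) = -1.155770; p*ln(p) = 0.314815 * (-1.155770) = -0.363854
  p = 44/108 = 0.407407; ln(p) = -0.897943; p*ln(p) = 0.407407 * (-0.897943) = -0.365828
sum(p*ln(p)) = (-0.355815) + (-0.363854) + (-0.365828) = -1.085497
H' = -(-1.085497) = 1.085497 ≈ 1.0855

1.0855


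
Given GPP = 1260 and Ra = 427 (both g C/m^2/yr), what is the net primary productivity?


NPP = GPP - Ra = 1260 - 427 = 833 g C/m^2/yr

833 g C/m^2/yr


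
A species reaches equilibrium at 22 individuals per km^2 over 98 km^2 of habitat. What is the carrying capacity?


K = 22 * 98 = 2156 individuals

2156 individuals


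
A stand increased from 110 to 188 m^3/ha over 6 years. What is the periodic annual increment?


PAI = (V2 - V1) / period = (188 - 110) / 6 = 78 / 6 = 13.00 m^3/ha/yr

13.00 m^3/ha/yr


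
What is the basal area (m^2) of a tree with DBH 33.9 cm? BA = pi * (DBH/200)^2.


D/200 = 33.9/200 = 0.1695 m
(D/200)^2 = 0.1695^2 = 0.02873025
BA = 3.141593 * 0.02873025 = 0.0902588 ≈ 0.0903 m^2

0.0903 m^2


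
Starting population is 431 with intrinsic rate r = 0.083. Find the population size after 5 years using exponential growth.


r*t = 0.083 * 5 = 0.415
exp(0.415) = 1.51437
N = 431 * 1.51437 = 652.693 ≈ 653

653


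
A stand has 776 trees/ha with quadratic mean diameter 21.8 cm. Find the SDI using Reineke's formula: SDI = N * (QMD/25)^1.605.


QMD/25 = 21.8/25 = 0.872
(0.872)^1.605 = exp(1.605 * ln(0.872)) = exp(1.605 * (-0.136966)) = exp(-0.219830) = 0.802655
SDI = 776 * 0.802655 = 622.860 ≈ 623

623


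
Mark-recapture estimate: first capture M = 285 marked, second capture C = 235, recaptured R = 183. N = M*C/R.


N = M * C / R = 285 * 235 / 183 = 66975 / 183 = 365.98 ≈ 366

366 individuals


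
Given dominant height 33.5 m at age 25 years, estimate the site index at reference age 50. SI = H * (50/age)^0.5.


50/25 = 2.00000
(2.00000)^0.5 = 1.41421
SI = 33.5 * 1.41421 = 47.3760 ≈ 47.4 m

47.4 m


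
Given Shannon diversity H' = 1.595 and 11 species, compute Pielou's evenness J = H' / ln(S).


ln(11) = 2.39790
J = H' / ln(S) = 1.595 / 2.39790 = 0.665165 ≈ 0.6652

0.6652


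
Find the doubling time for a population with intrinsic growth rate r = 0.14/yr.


td = ln(2) / 0.14 = 0.693147 / 0.14 = 4.95105 ≈ 5.0 years

5.0 years


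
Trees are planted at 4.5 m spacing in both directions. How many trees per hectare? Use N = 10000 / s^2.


N = 10000 / 4.5^2 = 10000 / 20.25 = 493.827 ≈ 494 trees/ha

494 trees/ha


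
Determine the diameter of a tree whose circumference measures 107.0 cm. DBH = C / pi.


DBH = C / pi = 107.0 / 3.141593 = 34.0592 ≈ 34.06 cm

34.06 cm


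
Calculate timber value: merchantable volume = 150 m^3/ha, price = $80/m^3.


Value = 150 * 80 = $12000/ha

$12000/ha


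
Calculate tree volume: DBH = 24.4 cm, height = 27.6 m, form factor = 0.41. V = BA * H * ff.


(D/200)^2 = (24.4/200)^2 = 0.122^2 = 0.014884
BA = 3.141593 * 0.014884 = 0.0467595 m^2
V = 0.0467595 * 27.6 * 0.41 = 0.529131 ≈ 0.529 m^3

0.529 m^3


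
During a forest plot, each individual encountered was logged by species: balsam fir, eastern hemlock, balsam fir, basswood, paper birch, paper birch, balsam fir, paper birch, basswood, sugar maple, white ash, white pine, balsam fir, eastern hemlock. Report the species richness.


Total individuals logged = 14
Distinct species (count of individuals): balsam fir (4), eastern hemlock (2), basswood (2), paper birch (3), sugar maple (1), white ash (1), white pine (1)
Species richness = number of distinct species = 7

7


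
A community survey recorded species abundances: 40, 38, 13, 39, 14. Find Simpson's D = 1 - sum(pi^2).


Total N = 40 + 38 + 13 + 39 + 14 = 144
Per-species terms:
  p = 40/144 = 0.277778; p^2 = 0.277778^2 = 0.077161
  p = 38/144 = 0.263889; p^2 = 0.263889^2 = 0.069637
  p = 13/144 = 0.090278; p^2 = 0.090278^2 = 0.008150
  p = 39/144 = 0.270833; p^2 = 0.270833^2 = 0.073351
  p = 14/144 = 0.097222; p^2 = 0.097222^2 = 0.009452
sum(p^2) = 0.077161 + 0.069637 + 0.008150 + 0.073351 + 0.009452 = 0.237751
D = 1 - 0.237751 = 0.762249 ≈ 0.7622

0.7622


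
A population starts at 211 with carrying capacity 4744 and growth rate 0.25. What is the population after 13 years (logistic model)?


(K - N0)/N0 = (4744 - 211)/211 = 4533/211 = 21.4834
r*t = 0.25 * 13 = 3.25; exp(-3.25) = 0.0387742
21.4834 * 0.0387742 = 0.833002
1 + 0.833002 = 1.83300
N = 4744 / 1.83300 = 2588.11 ≈ 2588

2588


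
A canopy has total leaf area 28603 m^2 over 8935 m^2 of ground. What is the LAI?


LAI = 28603 / 8935 = 3.2012 ≈ 3.20

3.20


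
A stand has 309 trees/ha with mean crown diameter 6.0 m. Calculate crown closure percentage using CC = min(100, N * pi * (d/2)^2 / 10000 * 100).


(d/2)^2 = (6.0/2)^2 = 3^2 = 9
Crown area = 3.141593 * 9 = 28.2743 m^2
N * area / 10000 * 100 = 309 * 28.2743 / 10000 * 100 = 87.3676
CC = min(100, 87.3676) = 87.3676 ≈ 87.4%

87.4%


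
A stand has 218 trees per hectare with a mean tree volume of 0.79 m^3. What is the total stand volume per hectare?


V_stand = 218 * 0.79 = 172.22 ≈ 172.2 m^3/ha

172.2 m^3/ha


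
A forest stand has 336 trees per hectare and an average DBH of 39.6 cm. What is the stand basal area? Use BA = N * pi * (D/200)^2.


(D/200)^2 = (39.6/200)^2 = 0.198^2 = 0.039204
Individual BA = 3.141593 * 0.039204 = 0.123163 m^2
Stand BA = 336 * 0.123163 = 41.3828 ≈ 41.38 m^2/ha

41.38 m^2/ha


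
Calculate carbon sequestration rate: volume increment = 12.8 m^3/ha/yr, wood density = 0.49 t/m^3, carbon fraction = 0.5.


C = 12.8 * 0.49 * 0.5 = 3.136 ≈ 3.14 t C/ha/yr

3.14 t C/ha/yr


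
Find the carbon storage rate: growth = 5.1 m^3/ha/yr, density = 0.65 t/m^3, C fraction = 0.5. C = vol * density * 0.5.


C = 5.1 * 0.65 * 0.5 = 1.6575 ≈ 1.66 t C/ha/yr

1.66 t C/ha/yr


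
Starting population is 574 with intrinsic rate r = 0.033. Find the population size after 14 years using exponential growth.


r*t = 0.033 * 14 = 0.462
exp(0.462) = 1.58725
N = 574 * 1.58725 = 911.082 ≈ 911

911


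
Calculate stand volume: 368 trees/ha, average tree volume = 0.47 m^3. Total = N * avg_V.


V_stand = 368 * 0.47 = 172.96 ≈ 173.0 m^3/ha

173.0 m^3/ha


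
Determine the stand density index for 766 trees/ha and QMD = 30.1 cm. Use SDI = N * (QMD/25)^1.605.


QMD/25 = 30.1/25 = 1.204
(1.204)^1.605 = exp(1.605 * ln(1.204)) = exp(1.605 * 0.185649) = exp(0.297967) = 1.34712
SDI = 766 * 1.34712 = 1031.89 ≈ 1032

1032


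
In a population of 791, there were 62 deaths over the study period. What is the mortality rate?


Mortality rate = 62 / 791 = 0.078382 ≈ 0.0784

0.0784


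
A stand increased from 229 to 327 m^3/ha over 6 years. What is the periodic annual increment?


PAI = (V2 - V1) / period = (327 - 229) / 6 = 98 / 6 = 16.3333 ≈ 16.33 m^3/ha/yr

16.33 m^3/ha/yr


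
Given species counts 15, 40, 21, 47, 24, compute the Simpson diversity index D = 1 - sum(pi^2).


Total N = 15 + 40 + 21 + 47 + 24 = 147
Per-species terms:
  p = 15/147 = 0.102041; p^2 = 0.102041^2 = 0.010412
  p = 40/147 = 0.272109; p^2 = 0.272109^2 = 0.074043
  p = 21/147 = 0.142857; p^2 = 0.142857^2 = 0.020408
  p = 47/147 = 0.319728; p^2 = 0.319728^2 = 0.102226
  p = 24/147 = 0.163265; p^2 = 0.163265^2 = 0.026655
sum(p^2) = 0.010412 + 0.074043 + 0.020408 + 0.102226 + 0.026655 = 0.233744
D = 1 - 0.233744 = 0.766256 ≈ 0.7663

0.7663


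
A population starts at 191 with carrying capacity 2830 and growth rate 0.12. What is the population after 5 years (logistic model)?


(K - N0)/N0 = (2830 - 191)/191 = 2639/191 = 13.8168
r*t = 0.12 * 5 = 0.6; exp(-0.6) = 0.548812
13.8168 * 0.548812 = 7.58283
1 + 7.58283 = 8.58283
N = 2830 / 8.58283 = 329.728 ≈ 330

330


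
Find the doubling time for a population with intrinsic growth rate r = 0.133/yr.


td = ln(2) / 0.133 = 0.693147 / 0.133 = 5.21163 ≈ 5.2 years

5.2 years


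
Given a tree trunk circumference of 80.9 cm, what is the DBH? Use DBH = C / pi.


DBH = C / pi = 80.9 / 3.141593 = 25.7513 ≈ 25.75 cm

25.75 cm


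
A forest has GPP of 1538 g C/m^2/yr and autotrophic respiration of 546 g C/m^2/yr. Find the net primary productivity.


NPP = GPP - Ra = 1538 - 546 = 992 g C/m^2/yr

992 g C/m^2/yr


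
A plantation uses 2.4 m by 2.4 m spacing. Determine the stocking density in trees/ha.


N = 10000 / 2.4^2 = 10000 / 5.76 = 1736.11 ≈ 1736 trees/ha

1736 trees/ha


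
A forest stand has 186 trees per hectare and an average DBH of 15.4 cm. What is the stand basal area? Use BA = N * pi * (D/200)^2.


(D/200)^2 = (15.4/200)^2 = 0.077^2 = 0.005929
Individual BA = 3.141593 * 0.005929 = 0.0186265 m^2
Stand BA = 186 * 0.0186265 = 3.46453 ≈ 3.46 m^2/ha

3.46 m^2/ha


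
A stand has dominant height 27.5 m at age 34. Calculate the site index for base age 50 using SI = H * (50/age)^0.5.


50/34 = 1.47059
(1.47059)^0.5 = 1.21268
SI = 27.5 * 1.21268 = 33.3487 ≈ 33.3 m

33.3 m


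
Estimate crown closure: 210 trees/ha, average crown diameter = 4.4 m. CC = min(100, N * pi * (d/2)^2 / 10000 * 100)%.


(d/2)^2 = (4.4/2)^2 = 2.2^2 = 4.84
Crown area = 3.141593 * 4.84 = 15.2053 m^2
N * area / 10000 * 100 = 210 * 15.2053 / 10000 * 100 = 31.9311
CC = min(100, 31.9311) = 31.9311 ≈ 31.9%

31.9%


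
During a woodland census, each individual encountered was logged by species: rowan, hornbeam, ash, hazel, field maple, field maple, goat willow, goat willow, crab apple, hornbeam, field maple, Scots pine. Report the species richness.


Total individuals logged = 12
Distinct species (count of individuals): rowan (1), hornbeam (2), ash (1), hazel (1), field maple (3), goat willow (2), crab apple (1), Scots pine (1)
Species richness = number of distinct species = 8

8


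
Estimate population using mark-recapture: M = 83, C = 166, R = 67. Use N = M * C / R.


N = M * C / R = 83 * 166 / 67 = 13778 / 67 = 205.64 ≈ 206

206 individuals


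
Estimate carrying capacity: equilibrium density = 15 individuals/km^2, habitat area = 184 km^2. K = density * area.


K = 15 * 184 = 2760 individuals

2760 individuals


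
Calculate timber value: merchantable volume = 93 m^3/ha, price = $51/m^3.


Value = 93 * 51 = $4743/ha

$4743/ha


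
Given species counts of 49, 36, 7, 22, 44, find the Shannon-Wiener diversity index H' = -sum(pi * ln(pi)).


Total N = 49 + 36 + 7 + 22 + 44 = 158
Per-species terms:
  p = 49/158 = 0.310127; ln(p) = -1.170773; p*ln(p) = 0.310127 * (-1.170773) = -0.363088
  p = 36/158 = 0.227848; ln(p) = -1.479077; p*ln(p) = 0.227848 * (-1.479077) = -0.337005
  p = 7/158 = 0.044304; ln(p) = -3.116680; p*ln(p) = 0.044304 * (-3.116680) = -0.138081
  p = 22/158 = 0.139241; ln(p) = -1.971549; p*ln(p) = 0.139241 * (-1.971549) = -0.274520
  p = 44/158 = 0.278481; ln(p) = -1.278405; p*ln(p) = 0.278481 * (-1.278405) = -0.356012
sum(p*ln(p)) = (-0.363088) + (-0.337005) + (-0.138081) + (-0.274520) + (-0.356012) = -1.468706
H' = -(-1.468706) = 1.468706 ≈ 1.4687

1.4687


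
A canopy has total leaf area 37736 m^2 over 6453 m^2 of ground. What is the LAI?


LAI = 37736 / 6453 = 5.8478 ≈ 5.85

5.85


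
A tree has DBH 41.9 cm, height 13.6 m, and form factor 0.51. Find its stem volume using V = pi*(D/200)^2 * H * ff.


(D/200)^2 = (41.9/200)^2 = 0.2095^2 = 0.04389025
BA = 3.141593 * 0.04389025 = 0.137885 m^2
V = 0.137885 * 13.6 * 0.51 = 0.956370 ≈ 0.956 m^3

0.956 m^3


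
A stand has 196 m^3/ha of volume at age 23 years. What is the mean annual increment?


MAI = 196 / 23 = 8.5217 ≈ 8.52 m^3/ha/yr

8.52 m^3/ha/yr


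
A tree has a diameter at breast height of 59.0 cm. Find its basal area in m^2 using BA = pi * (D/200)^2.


D/200 = 59.0/200 = 0.295 m
(D/200)^2 = 0.295^2 = 0.087025
BA = 3.141593 * 0.087025 = 0.273397 ≈ 0.2734 m^2

0.2734 m^2


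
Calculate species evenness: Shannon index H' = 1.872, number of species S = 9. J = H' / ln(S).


ln(9) = 2.19722
J = H' / ln(S) = 1.872 / 2.19722 = 0.851986 ≈ 0.8520

0.8520


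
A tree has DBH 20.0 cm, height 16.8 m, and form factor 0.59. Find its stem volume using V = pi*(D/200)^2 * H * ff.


(D/200)^2 = (20.0/200)^2 = 0.1^2 = 0.01
BA = 3.141593 * 0.01 = 0.0314159 m^2
V = 0.0314159 * 16.8 * 0.59 = 0.311394 ≈ 0.311 m^3

0.311 m^3


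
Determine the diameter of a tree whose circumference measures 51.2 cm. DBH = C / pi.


DBH = C / pi = 51.2 / 3.141593 = 16.2975 ≈ 16.30 cm

16.30 cm


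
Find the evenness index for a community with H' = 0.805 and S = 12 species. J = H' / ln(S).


ln(12) = 2.48491
J = H' / ln(S) = 0.805 / 2.48491 = 0.323955 ≈ 0.3240

0.3240


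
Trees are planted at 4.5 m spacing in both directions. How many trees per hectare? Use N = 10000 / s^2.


N = 10000 / 4.5^2 = 10000 / 20.25 = 493.827 ≈ 494 trees/ha

494 trees/ha


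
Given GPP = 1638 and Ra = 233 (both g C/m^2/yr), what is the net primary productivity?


NPP = GPP - Ra = 1638 - 233 = 1405 g C/m^2/yr

1405 g C/m^2/yr


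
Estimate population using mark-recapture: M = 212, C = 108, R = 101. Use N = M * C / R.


N = M * C / R = 212 * 108 / 101 = 22896 / 101 = 226.69 ≈ 227

227 individuals


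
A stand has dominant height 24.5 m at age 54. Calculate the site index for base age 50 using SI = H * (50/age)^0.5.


50/54 = 0.925926
(0.925926)^0.5 = 0.962250
SI = 24.5 * 0.962250 = 23.5751 ≈ 23.6 m

23.6 m


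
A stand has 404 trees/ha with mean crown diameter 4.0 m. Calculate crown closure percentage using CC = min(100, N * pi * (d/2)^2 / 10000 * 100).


(d/2)^2 = (4.0/2)^2 = 2^2 = 4
Crown area = 3.141593 * 4 = 12.5664 m^2
N * area / 10000 * 100 = 404 * 12.5664 / 10000 * 100 = 50.7683
CC = min(100, 50.7683) = 50.7683 ≈ 50.8%

50.8%


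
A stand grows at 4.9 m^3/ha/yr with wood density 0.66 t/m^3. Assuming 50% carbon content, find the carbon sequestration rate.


C = 4.9 * 0.66 * 0.5 = 1.617 ≈ 1.62 t C/ha/yr

1.62 t C/ha/yr


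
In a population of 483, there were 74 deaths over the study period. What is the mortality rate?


Mortality rate = 74 / 483 = 0.153209 ≈ 0.1532

0.1532


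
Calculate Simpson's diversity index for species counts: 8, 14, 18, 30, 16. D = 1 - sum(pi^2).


Total N = 8 + 14 + 18 + 30 + 16 = 86
Per-species terms:
  p = 8/86 = 0.093023; p^2 = 0.093023^2 = 0.008653
  p = 14/86 = 0.162791; p^2 = 0.162791^2 = 0.026501
  p = 18/86 = 0.209302; p^2 = 0.209302^2 = 0.043807
  p = 30/86 = 0.348837; p^2 = 0.348837^2 = 0.121687
  p = 16/86 = 0.186047; p^2 = 0.186047^2 = 0.034613
sum(p^2) = 0.008653 + 0.026501 + 0.043807 + 0.121687 + 0.034613 = 0.235261
D = 1 - 0.235261 = 0.764739 ≈ 0.7647

0.7647


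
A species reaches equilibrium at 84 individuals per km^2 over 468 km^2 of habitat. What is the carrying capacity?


K = 84 * 468 = 39312 individuals

39312 individuals


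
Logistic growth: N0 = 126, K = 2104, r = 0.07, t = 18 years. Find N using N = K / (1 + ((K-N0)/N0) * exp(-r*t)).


(K - N0)/N0 = (2104 - 126)/126 = 1978/126 = 15.6984
r*t = 0.07 * 18 = 1.26; exp(-1.26) = 0.283654
15.6984 * 0.283654 = 4.45291
1 + 4.45291 = 5.45291
N = 2104 / 5.45291 = 385.849 ≈ 386

386


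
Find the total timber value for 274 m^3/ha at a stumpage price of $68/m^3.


Value = 274 * 68 = $18632/ha

$18632/ha


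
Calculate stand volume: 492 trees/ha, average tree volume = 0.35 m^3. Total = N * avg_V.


V_stand = 492 * 0.35 = 172.2 m^3/ha

172.2 m^3/ha


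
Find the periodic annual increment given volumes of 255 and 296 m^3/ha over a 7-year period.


PAI = (V2 - V1) / period = (296 - 255) / 7 = 41 / 7 = 5.8571 ≈ 5.86 m^3/ha/yr

5.86 m^3/ha/yr


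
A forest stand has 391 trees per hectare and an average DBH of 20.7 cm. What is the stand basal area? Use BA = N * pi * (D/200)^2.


(D/200)^2 = (20.7/200)^2 = 0.1035^2 = 0.01071225
Individual BA = 3.141593 * 0.01071225 = 0.0336535 m^2
Stand BA = 391 * 0.0336535 = 13.1585 ≈ 13.16 m^2/ha

13.16 m^2/ha


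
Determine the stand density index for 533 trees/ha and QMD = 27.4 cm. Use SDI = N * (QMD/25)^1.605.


QMD/25 = 27.4/25 = 1.096
(1.096)^1.605 = exp(1.605 * ln(1.096)) = exp(1.605 * 0.0916672) = exp(0.147126) = 1.15850
SDI = 533 * 1.15850 = 617.481 ≈ 617

617


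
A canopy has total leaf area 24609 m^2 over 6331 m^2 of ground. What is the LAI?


LAI = 24609 / 6331 = 3.8871 ≈ 3.89

3.89


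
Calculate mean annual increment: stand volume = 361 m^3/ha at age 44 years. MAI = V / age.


MAI = 361 / 44 = 8.2045 ≈ 8.20 m^3/ha/yr

8.20 m^3/ha/yr


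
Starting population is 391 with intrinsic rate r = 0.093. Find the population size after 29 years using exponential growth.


r*t = 0.093 * 29 = 2.697
exp(2.697) = 14.8352
N = 391 * 14.8352 = 5800.56 ≈ 5801

5801


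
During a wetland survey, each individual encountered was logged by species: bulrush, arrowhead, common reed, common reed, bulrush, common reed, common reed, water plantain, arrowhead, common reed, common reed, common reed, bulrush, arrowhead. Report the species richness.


Total individuals logged = 14
Distinct species (count of individuals): bulrush (3), arrowhead (3), common reed (7), water plantain (1)
Species richness = number of distinct species = 4

4


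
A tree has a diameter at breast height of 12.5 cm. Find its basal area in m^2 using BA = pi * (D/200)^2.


D/200 = 12.5/200 = 0.0625 m
(D/200)^2 = 0.0625^2 = 0.00390625
BA = 3.141593 * 0.00390625 = 0.0122718 ≈ 0.0123 m^2

0.0123 m^2


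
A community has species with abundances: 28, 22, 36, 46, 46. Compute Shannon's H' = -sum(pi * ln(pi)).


Total N = 28 + 22 + 36 + 46 + 46 = 178
Per-species terms:
  p = 28/178 = 0.157303; ln(p) = -1.849581; p*ln(p) = 0.157303 * (-1.849581) = -0.290945
  p = 22/178 = 0.123596; ln(p) = -2.090737; p*ln(p) = 0.123596 * (-2.090737) = -0.258407
  p = 36/178 = 0.202247; ln(p) = -1.598266; p*ln(p) = 0.202247 * (-1.598266) = -0.323245
  p = 46/178 = 0.258427; ln(p) = -1.353142; p*ln(p) = 0.258427 * (-1.353142) = -0.349688
  p = 46/178 = 0.258427; ln(p) = -1.353142; p*ln(p) = 0.258427 * (-1.353142) = -0.349688
sum(p*ln(p)) = (-0.290945) + (-0.258407) + (-0.323245) + (-0.349688) + (-0.349688) = -1.571973
H' = -(-1.571973) = 1.571973 ≈ 1.5720

1.5720


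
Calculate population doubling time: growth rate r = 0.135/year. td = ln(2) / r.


td = ln(2) / 0.135 = 0.693147 / 0.135 = 5.13442 ≈ 5.1 years

5.1 years


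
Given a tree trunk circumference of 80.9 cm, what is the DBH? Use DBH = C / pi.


DBH = C / pi = 80.9 / 3.141593 = 25.7513 ≈ 25.75 cm

25.75 cm


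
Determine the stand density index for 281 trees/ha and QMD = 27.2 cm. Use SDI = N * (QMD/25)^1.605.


QMD/25 = 27.2/25 = 1.088
(1.088)^1.605 = exp(1.605 * ln(1.088)) = exp(1.605 * 0.0843411) = exp(0.135367) = 1.14496
SDI = 281 * 1.14496 = 321.734 ≈ 322

322


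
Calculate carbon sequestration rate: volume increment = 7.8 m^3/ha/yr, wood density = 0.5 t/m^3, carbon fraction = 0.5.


C = 7.8 * 0.5 * 0.5 = 1.95 t C/ha/yr

1.95 t C/ha/yr


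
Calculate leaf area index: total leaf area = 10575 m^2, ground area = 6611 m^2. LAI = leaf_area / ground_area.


LAI = 10575 / 6611 = 1.5996 ≈ 1.60

1.60


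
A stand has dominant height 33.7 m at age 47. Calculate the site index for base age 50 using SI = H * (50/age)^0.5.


50/47 = 1.06383
(1.06383)^0.5 = 1.03142
SI = 33.7 * 1.03142 = 34.7589 ≈ 34.8 m

34.8 m


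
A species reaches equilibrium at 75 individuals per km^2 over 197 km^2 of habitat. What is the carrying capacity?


K = 75 * 197 = 14775 individuals

14775 individuals


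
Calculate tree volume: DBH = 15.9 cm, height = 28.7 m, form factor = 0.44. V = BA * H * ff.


(D/200)^2 = (15.9/200)^2 = 0.0795^2 = 0.00632025
BA = 3.141593 * 0.00632025 = 0.0198557 m^2
V = 0.0198557 * 28.7 * 0.44 = 0.250738 ≈ 0.251 m^3

0.251 m^3


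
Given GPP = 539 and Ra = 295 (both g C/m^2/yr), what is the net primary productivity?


NPP = GPP - Ra = 539 - 295 = 244 g C/m^2/yr

244 g C/m^2/yr


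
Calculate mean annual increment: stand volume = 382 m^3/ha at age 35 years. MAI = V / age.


MAI = 382 / 35 = 10.9143 ≈ 10.91 m^3/ha/yr

10.91 m^3/ha/yr


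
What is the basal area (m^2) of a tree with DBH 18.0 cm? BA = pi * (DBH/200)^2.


D/200 = 18.0/200 = 0.09 m
(D/200)^2 = 0.09^2 = 0.0081
BA = 3.141593 * 0.0081 = 0.0254469 ≈ 0.0254 m^2

0.0254 m^2


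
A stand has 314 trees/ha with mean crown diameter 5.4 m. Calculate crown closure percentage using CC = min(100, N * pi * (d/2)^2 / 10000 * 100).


(d/2)^2 = (5.4/2)^2 = 2.7^2 = 7.29
Crown area = 3.141593 * 7.29 = 22.9022 m^2
N * area / 10000 * 100 = 314 * 22.9022 / 10000 * 100 = 71.9129
CC = min(100, 71.9129) = 71.9129 ≈ 71.9%

71.9%


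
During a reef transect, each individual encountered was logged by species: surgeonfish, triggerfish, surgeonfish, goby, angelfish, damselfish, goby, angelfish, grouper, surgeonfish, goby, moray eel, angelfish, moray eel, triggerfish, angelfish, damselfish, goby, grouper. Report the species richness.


Total individuals logged = 19
Distinct species (count of individuals): surgeonfish (3), triggerfish (2), goby (4), angelfish (4), damselfish (2), grouper (2), moray eel (2)
Species richness = number of distinct species = 7

7


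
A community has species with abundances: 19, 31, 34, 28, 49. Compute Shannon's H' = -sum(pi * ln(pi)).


Total N = 19 + 31 + 34 + 28 + 49 = 161
Per-species terms:
  p = 19/161 = 0.118012; ln(p) = -2.136969; p*ln(p) = 0.118012 * (-2.136969) = -0.252188
  p = 31/161 = 0.192547; ln(p) = -1.647415; p*ln(p) = 0.192547 * (-1.647415) = -0.317205
  p = 34/161 = 0.211180; ln(p) = -1.555044; p*ln(p) = 0.211180 * (-1.555044) = -0.328394
  p = 28/161 = 0.173913; ln(p) = -1.749200; p*ln(p) = 0.173913 * (-1.749200) = -0.304209
  p = 49/161 = 0.304348; ln(p) = -1.189583; p*ln(p) = 0.304348 * (-1.189583) = -0.362047
sum(p*ln(p)) = (-0.252188) + (-0.317205) + (-0.328394) + (-0.304209) + (-0.362047) = -1.564043
H' = -(-1.564043) = 1.564043 ≈ 1.5640

1.5640


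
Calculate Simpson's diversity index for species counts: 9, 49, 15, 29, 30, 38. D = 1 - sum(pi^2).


Total N = 9 + 49 + 15 + 29 + 30 + 38 = 170
Per-species terms:
  p = 9/170 = 0.052941; p^2 = 0.052941^2 = 0.002803
  p = 49/170 = 0.288235; p^2 = 0.288235^2 = 0.083079
  p = 15/170 = 0.088235; p^2 = 0.088235^2 = 0.007785
  p = 29/170 = 0.170588; p^2 = 0.170588^2 = 0.029100
  p = 30/170 = 0.176471; p^2 = 0.176471^2 = 0.031142
  p = 38/170 = 0.223529; p^2 = 0.223529^2 = 0.049965
sum(p^2) = 0.002803 + 0.083079 + 0.007785 + 0.029100 + 0.031142 + 0.049965 = 0.203874
D = 1 - 0.203874 = 0.796126 ≈ 0.7961

0.7961


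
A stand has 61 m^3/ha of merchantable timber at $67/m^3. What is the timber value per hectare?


Value = 61 * 67 = $4087/ha

$4087/ha


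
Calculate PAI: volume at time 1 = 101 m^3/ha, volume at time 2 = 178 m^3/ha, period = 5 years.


PAI = (V2 - V1) / period = (178 - 101) / 5 = 77 / 5 = 15.40 m^3/ha/yr

15.40 m^3/ha/yr


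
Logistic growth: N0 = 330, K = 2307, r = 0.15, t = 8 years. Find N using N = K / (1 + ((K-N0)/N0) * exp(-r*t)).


(K - N0)/N0 = (2307 - 330)/330 = 1977/330 = 5.99091
r*t = 0.15 * 8 = 1.2; exp(-1.2) = 0.301194
5.99091 * 0.301194 = 1.80443
1 + 1.80443 = 2.80443
N = 2307 / 2.80443 = 822.627 ≈ 823

823


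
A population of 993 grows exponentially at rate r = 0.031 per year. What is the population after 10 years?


r*t = 0.031 * 10 = 0.31
exp(0.31) = 1.36343
N = 993 * 1.36343 = 1353.89 ≈ 1354

1354


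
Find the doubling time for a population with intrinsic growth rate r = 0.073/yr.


td = ln(2) / 0.073 = 0.693147 / 0.073 = 9.49516 ≈ 9.5 years

9.5 years


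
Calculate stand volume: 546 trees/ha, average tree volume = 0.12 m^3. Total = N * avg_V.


V_stand = 546 * 0.12 = 65.52 ≈ 65.5 m^3/ha

65.5 m^3/ha


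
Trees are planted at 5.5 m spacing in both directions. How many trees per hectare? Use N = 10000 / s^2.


N = 10000 / 5.5^2 = 10000 / 30.25 = 330.579 ≈ 331 trees/ha

331 trees/ha


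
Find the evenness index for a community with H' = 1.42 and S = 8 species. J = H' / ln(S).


ln(8) = 2.07944
J = H' / ln(S) = 1.42 / 2.07944 = 0.682876 ≈ 0.6829

0.6829


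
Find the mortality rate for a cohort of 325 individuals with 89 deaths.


Mortality rate = 89 / 325 = 0.273846 ≈ 0.2738

0.2738


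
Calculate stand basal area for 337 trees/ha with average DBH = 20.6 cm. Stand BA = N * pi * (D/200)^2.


(D/200)^2 = (20.6/200)^2 = 0.103^2 = 0.010609
Individual BA = 3.141593 * 0.010609 = 0.0333292 m^2
Stand BA = 337 * 0.0333292 = 11.2319 ≈ 11.23 m^2/ha

11.23 m^2/ha


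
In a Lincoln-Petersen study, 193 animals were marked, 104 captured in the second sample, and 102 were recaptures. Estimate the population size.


N = M * C / R = 193 * 104 / 102 = 20072 / 102 = 196.78 ≈ 197

197 individuals


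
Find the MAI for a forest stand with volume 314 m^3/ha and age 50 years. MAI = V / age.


MAI = 314 / 50 = 6.28 m^3/ha/yr

6.28 m^3/ha/yr


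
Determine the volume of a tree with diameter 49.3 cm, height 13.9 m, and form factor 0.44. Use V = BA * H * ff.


(D/200)^2 = (49.3/200)^2 = 0.2465^2 = 0.06076225
BA = 3.141593 * 0.06076225 = 0.190890 m^2
V = 0.190890 * 13.9 * 0.44 = 1.16748 ≈ 1.167 m^3

1.167 m^3


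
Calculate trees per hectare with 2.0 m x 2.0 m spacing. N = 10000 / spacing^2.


N = 10000 / 2.0^2 = 10000 / 4 = 2500.00 ≈ 2500 trees/ha

2500 trees/ha


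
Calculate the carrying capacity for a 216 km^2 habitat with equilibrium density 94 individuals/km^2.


K = 94 * 216 = 20304 individuals

20304 individuals


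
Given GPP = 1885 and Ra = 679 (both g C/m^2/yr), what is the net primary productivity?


NPP = GPP - Ra = 1885 - 679 = 1206 g C/m^2/yr

1206 g C/m^2/yr


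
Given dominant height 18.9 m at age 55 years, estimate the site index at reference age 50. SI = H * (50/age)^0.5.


50/55 = 0.909091
(0.909091)^0.5 = 0.953463
SI = 18.9 * 0.953463 = 18.0205 ≈ 18.0 m

18.0 m


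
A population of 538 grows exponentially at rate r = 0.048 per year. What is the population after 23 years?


r*t = 0.048 * 23 = 1.104
exp(1.104) = 3.01621
N = 538 * 3.01621 = 1622.72 ≈ 1623

1623


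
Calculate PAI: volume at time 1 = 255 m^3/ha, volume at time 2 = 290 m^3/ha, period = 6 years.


PAI = (V2 - V1) / period = (290 - 255) / 6 = 35 / 6 = 5.8333 ≈ 5.83 m^3/ha/yr

5.83 m^3/ha/yr


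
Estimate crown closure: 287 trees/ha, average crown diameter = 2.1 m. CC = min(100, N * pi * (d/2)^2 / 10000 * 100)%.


(d/2)^2 = (2.1/2)^2 = 1.05^2 = 1.1025
Crown area = 3.141593 * 1.1025 = 3.46361 m^2
N * area / 10000 * 100 = 287 * 3.46361 / 10000 * 100 = 9.94056
CC = min(100, 9.94056) = 9.94056 ≈ 9.9%

9.9%


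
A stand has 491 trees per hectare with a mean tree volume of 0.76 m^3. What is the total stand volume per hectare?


V_stand = 491 * 0.76 = 373.16 ≈ 373.2 m^3/ha

373.2 m^3/ha


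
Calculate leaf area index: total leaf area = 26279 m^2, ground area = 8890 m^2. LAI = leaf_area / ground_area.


LAI = 26279 / 8890 = 2.9560 ≈ 2.96

2.96


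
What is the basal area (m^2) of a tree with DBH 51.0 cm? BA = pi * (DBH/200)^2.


D/200 = 51.0/200 = 0.255 m
(D/200)^2 = 0.255^2 = 0.065025
BA = 3.141593 * 0.065025 = 0.204282 ≈ 0.2043 m^2

0.2043 m^2


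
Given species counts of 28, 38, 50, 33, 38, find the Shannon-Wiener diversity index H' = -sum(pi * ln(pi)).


Total N = 28 + 38 + 50 + 33 + 38 = 187
Per-species terms:
  p = 28/187 = 0.149733; ln(p) = -1.898902; p*ln(p) = 0.149733 * (-1.898902) = -0.284328
  p = 38/187 = 0.203209; ln(p) = -1.593520; p*ln(p) = 0.203209 * (-1.593520) = -0.323818
  p = 50/187 = 0.267380; ln(p) = -1.319084; p*ln(p) = 0.267380 * (-1.319084) = -0.352697
  p = 33/187 = 0.176471; ln(p) = -1.734599; p*ln(p) = 0.176471 * (-1.734599) = -0.306106
  p = 38/187 = 0.203209; ln(p) = -1.593520; p*ln(p) = 0.203209 * (-1.593520) = -0.323818
sum(p*ln(p)) = (-0.284328) + (-0.323818) + (-0.352697) + (-0.306106) + (-0.323818) = -1.590767
H' = -(-1.590767) = 1.590767 ≈ 1.5908

1.5908


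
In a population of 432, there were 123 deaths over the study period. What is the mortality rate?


Mortality rate = 123 / 432 = 0.284722 ≈ 0.2847

0.2847


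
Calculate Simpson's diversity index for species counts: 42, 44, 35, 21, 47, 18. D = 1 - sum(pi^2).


Total N = 42 + 44 + 35 + 21 + 47 + 18 = 207
Per-species terms:
  p = 42/207 = 0.202899; p^2 = 0.202899^2 = 0.041168
  p = 44/207 = 0.212560; p^2 = 0.212560^2 = 0.045182
  p = 35/207 = 0.169082; p^2 = 0.169082^2 = 0.028589
  p = 21/207 = 0.101449; p^2 = 0.101449^2 = 0.010292
  p = 47/207 = 0.227053; p^2 = 0.227053^2 = 0.051553
  p = 18/207 = 0.086957; p^2 = 0.086957^2 = 0.007562
sum(p^2) = 0.041168 + 0.045182 + 0.028589 + 0.010292 + 0.051553 + 0.007562 = 0.184346
D = 1 - 0.184346 = 0.815654 ≈ 0.8157

0.8157


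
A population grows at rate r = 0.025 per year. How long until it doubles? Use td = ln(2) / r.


td = ln(2) / 0.025 = 0.693147 / 0.025 = 27.7259 ≈ 27.7 years

27.7 years


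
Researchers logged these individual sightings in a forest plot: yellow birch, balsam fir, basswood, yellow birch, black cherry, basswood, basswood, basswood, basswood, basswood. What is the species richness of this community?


Total individuals logged = 10
Distinct species (count of individuals): yellow birch (2), balsam fir (1), basswood (6), black cherry (1)
Species richness = number of distinct species = 4

4


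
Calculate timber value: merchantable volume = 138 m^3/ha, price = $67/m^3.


Value = 138 * 67 = $9246/ha

$9246/ha


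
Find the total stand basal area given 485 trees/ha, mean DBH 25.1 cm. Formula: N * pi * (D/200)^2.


(D/200)^2 = (25.1/200)^2 = 0.1255^2 = 0.01575025
Individual BA = 3.141593 * 0.01575025 = 0.0494809 m^2
Stand BA = 485 * 0.0494809 = 23.9982 ≈ 24.00 m^2/ha

24.00 m^2/ha


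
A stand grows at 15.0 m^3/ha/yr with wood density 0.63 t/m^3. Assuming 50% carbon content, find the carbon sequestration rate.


C = 15.0 * 0.63 * 0.5 = 4.725 ≈ 4.73 t C/ha/yr

4.73 t C/ha/yr


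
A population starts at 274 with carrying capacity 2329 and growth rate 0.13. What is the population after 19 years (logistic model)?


(K - N0)/N0 = (2329 - 274)/274 = 2055/274 = 7.50000
r*t = 0.13 * 19 = 2.47; exp(-2.47) = 0.0845849
7.50000 * 0.0845849 = 0.634387
1 + 0.634387 = 1.63439
N = 2329 / 1.63439 = 1425.00 ≈ 1425

1425


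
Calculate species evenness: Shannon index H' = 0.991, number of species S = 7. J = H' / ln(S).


ln(7) = 1.94591
J = H' / ln(S) = 0.991 / 1.94591 = 0.509273 ≈ 0.5093

0.5093


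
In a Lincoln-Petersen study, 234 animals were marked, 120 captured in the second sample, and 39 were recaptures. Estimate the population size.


N = M * C / R = 234 * 120 / 39 = 28080 / 39 = 720

720 individuals


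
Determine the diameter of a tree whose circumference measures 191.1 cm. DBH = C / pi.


DBH = C / pi = 191.1 / 3.141593 = 60.8290 ≈ 60.83 cm

60.83 cm


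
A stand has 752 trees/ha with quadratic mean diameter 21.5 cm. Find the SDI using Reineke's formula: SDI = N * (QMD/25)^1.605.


QMD/25 = 21.5/25 = 0.86
(0.86)^1.605 = exp(1.605 * ln(0.86)) = exp(1.605 * (-0.150823)) = exp(-0.242071) = 0.785000
SDI = 752 * 0.785000 = 590.320 ≈ 590

590


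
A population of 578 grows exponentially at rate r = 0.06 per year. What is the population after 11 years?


r*t = 0.06 * 11 = 0.66
exp(0.66) = 1.93479
N = 578 * 1.93479 = 1118.31 ≈ 1118

1118


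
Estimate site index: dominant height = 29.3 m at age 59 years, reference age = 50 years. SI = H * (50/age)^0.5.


50/59 = 0.847458
(0.847458)^0.5 = 0.920575
SI = 29.3 * 0.920575 = 26.9728 ≈ 27.0 m

27.0 m


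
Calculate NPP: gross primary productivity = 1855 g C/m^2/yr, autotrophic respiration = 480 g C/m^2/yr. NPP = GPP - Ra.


NPP = GPP - Ra = 1855 - 480 = 1375 g C/m^2/yr

1375 g C/m^2/yr


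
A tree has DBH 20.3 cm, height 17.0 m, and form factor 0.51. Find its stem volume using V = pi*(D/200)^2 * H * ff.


(D/200)^2 = (20.3/200)^2 = 0.1015^2 = 0.01030225
BA = 3.141593 * 0.01030225 = 0.0323655 m^2
V = 0.0323655 * 17.0 * 0.51 = 0.280609 ≈ 0.281 m^3

0.281 m^3


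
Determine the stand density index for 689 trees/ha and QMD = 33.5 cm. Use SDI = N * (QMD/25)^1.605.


QMD/25 = 33.5/25 = 1.34
(1.34)^1.605 = exp(1.605 * ln(1.34)) = exp(1.605 * 0.292670) = exp(0.469735) = 1.59957
SDI = 689 * 1.59957 = 1102.10 ≈ 1102

1102


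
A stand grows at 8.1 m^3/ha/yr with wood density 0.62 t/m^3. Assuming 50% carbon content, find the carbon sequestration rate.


C = 8.1 * 0.62 * 0.5 = 2.511 ≈ 2.51 t C/ha/yr

2.51 t C/ha/yr


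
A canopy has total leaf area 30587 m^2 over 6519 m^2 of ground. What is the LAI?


LAI = 30587 / 6519 = 4.6920 ≈ 4.69

4.69


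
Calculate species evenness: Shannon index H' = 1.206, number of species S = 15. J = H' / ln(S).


ln(15) = 2.70805
J = H' / ln(S) = 1.206 / 2.70805 = 0.445339 ≈ 0.4453

0.4453


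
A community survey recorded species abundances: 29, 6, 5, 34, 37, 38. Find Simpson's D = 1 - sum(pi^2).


Total N = 29 + 6 + 5 + 34 + 37 + 38 = 149
Per-species terms:
  p = 29/149 = 0.194631; p^2 = 0.194631^2 = 0.037881
  p = 6/149 = 0.040268; p^2 = 0.040268^2 = 0.001622
  p = 5/149 = 0.033557; p^2 = 0.033557^2 = 0.001126
  p = 34/149 = 0.228188; p^2 = 0.228188^2 = 0.052070
  p = 37/149 = 0.248322; p^2 = 0.248322^2 = 0.061664
  p = 38/149 = 0.255034; p^2 = 0.255034^2 = 0.065042
sum(p^2) = 0.037881 + 0.001622 + 0.001126 + 0.052070 + 0.061664 + 0.065042 = 0.219405
D = 1 - 0.219405 = 0.780595 ≈ 0.7806

0.7806


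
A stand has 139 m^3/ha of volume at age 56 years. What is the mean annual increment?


MAI = 139 / 56 = 2.4821 ≈ 2.48 m^3/ha/yr

2.48 m^3/ha/yr


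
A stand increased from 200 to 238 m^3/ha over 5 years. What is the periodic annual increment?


PAI = (V2 - V1) / period = (238 - 200) / 5 = 38 / 5 = 7.60 m^3/ha/yr

7.60 m^3/ha/yr


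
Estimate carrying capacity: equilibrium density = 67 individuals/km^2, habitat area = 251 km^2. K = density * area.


K = 67 * 251 = 16817 individuals

16817 individuals


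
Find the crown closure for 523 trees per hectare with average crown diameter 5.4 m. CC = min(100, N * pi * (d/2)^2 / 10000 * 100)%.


(d/2)^2 = (5.4/2)^2 = 2.7^2 = 7.29
Crown area = 3.141593 * 7.29 = 22.9022 m^2
N * area / 10000 * 100 = 523 * 22.9022 / 10000 * 100 = 119.779
CC = min(100, 119.779) = 100%

100%


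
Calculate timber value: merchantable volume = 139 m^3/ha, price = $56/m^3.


Value = 139 * 56 = $7784/ha

$7784/ha


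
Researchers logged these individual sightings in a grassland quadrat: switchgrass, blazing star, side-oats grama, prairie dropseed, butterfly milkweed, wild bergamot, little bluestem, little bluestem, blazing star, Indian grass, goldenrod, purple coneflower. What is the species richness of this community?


Total individuals logged = 12
Distinct species (count of individuals): switchgrass (1), blazing star (2), side-oats grama (1), prairie dropseed (1), butterfly milkweed (1), wild bergamot (1), little bluestem (2), Indian grass (1), goldenrod (1), purple coneflower (1)
Species richness = number of distinct species = 10

10


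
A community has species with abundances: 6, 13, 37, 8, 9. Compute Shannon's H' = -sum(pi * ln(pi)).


Total N = 6 + 13 + 37 + 8 + 9 = 73
Per-species terms:
  p = 6/73 = 0.082192; ln(p) = -2.498697; p*ln(p) = 0.082192 * (-2.498697) = -0.205373
  p = 13/73 = 0.178082; ln(p) = -1.725511; p*ln(p) = 0.178082 * (-1.725511) = -0.307282
  p = 37/73 = 0.506849; ln(p) = -0.679542; p*ln(p) = 0.506849 * (-0.679542) = -0.344425
  p = 8/73 = 0.109589; ln(p) = -2.211018; p*ln(p) = 0.109589 * (-2.211018) = -0.242303
  p = 9/73 = 0.123288; ln(p) = -2.093232; p*ln(p) = 0.123288 * (-2.093232) = -0.258070
sum(p*ln(p)) = (-0.205373) + (-0.307282) + (-0.344425) + (-0.242303) + (-0.258070) = -1.357453
H' = -(-1.357453) = 1.357453 ≈ 1.3575

1.3575


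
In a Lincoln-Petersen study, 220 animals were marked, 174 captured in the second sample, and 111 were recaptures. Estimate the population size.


N = M * C / R = 220 * 174 / 111 = 38280 / 111 = 344.86 ≈ 345

345 individuals


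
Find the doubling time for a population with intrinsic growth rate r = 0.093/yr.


td = ln(2) / 0.093 = 0.693147 / 0.093 = 7.45319 ≈ 7.5 years

7.5 years


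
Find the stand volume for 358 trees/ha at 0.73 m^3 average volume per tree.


V_stand = 358 * 0.73 = 261.34 ≈ 261.3 m^3/ha

261.3 m^3/ha


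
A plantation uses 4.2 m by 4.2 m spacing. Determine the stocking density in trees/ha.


N = 10000 / 4.2^2 = 10000 / 17.64 = 566.893 ≈ 567 trees/ha

567 trees/ha


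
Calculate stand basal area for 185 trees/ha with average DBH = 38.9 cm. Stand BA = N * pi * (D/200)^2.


(D/200)^2 = (38.9/200)^2 = 0.1945^2 = 0.03783025
Individual BA = 3.141593 * 0.03783025 = 0.118847 m^2
Stand BA = 185 * 0.118847 = 21.9867 ≈ 21.99 m^2/ha

21.99 m^2/ha
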